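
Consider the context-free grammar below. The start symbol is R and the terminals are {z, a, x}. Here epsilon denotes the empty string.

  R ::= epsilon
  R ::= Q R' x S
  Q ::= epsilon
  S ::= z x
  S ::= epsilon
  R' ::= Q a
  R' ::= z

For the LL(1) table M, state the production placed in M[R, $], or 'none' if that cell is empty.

FIRST(Q) = {epsilon}
FIRST(S) = {epsilon, z}
FIRST(R') = {a, z}  (via Q a)
FIRST(R) = {epsilon, a, z}  (via Q R' x S)
FOLLOW(R) includes $ since R is the start symbol.
FOLLOW(R): R appears on no right-hand side. Thus FOLLOW(R) = {$}.
For R ::= epsilon: FIRST(epsilon) = {epsilon}, so it goes in M[R, t] for t ∈ {}; since epsilon ∈ FIRST, also for every t ∈ FOLLOW(R) = {$}.
For R ::= Q R' x S: FIRST(Q R' x S) = {a, z}, so it goes in M[R, t] for t ∈ {a, z}.

R ::= epsilon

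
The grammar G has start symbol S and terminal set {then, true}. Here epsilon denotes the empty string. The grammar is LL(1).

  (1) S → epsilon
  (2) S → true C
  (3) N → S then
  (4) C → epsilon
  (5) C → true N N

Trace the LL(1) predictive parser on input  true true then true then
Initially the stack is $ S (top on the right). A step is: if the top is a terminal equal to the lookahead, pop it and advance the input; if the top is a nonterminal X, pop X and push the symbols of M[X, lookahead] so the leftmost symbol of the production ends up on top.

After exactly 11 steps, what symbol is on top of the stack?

      Stack          Input                       Action
   1  $ S            true true then true then $  expand S → true C
   2  $ C true       true true then true then $  match true
   3  $ C            true then true then $       expand C → true N N
   4  $ N N true     true then true then $       match true
   5  $ N N          then true then $            expand N → S then
   6  $ N then S     then true then $            expand S → epsilon
   7  $ N then       then true then $            match then
   8  $ N            true then $                 expand N → S then
   9  $ then S       true then $                 expand S → true C
  10  $ then C true  true then $                 match true
  11  $ then C       then $                      expand C → epsilon
Stack after step 11: $ then (top = then).

then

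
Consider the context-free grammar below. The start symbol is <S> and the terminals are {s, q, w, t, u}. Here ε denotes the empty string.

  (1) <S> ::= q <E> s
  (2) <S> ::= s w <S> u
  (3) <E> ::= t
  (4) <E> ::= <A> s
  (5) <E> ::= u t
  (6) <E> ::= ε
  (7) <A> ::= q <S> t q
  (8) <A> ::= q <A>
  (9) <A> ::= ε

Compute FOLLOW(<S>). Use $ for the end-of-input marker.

FIRST(<S>): from <S>::=q <E> s we get {q}; from <S>::=s w <S> u we get {s}. So FIRST(<S>) = {q, s}.
FIRST(<A>): from <A>::=q <S> t q we get {q}; from <A>::=q <A> we get {q}; from <A>::=ε we get {ε}. So FIRST(<A>) = {ε, q}.
FIRST(<E>): from <E>::=t we get {t}; from <E>::=<A> s we get {q, s}; from <E>::=u t we get {u}; from <E>::=ε we get {ε}. So FIRST(<E>) = {ε, q, s, t, u}.
FOLLOW(<S>) includes $ since <S> is the start symbol.
FOLLOW(<S>): in <S>::=s w <S> u, <S> is followed by u with FIRST {u}; in <A>::=q <S> t q, <S> is followed by t q with FIRST {t}. Thus FOLLOW(<S>) = {$, t, u}.
FOLLOW(<E>): in <S>::=q <E> s, <E> is followed by s with FIRST {s}. Thus FOLLOW(<E>) = {s}.
FOLLOW(<A>): in <E>::=<A> s, <A> is followed by s with FIRST {s}; in <A>::=q <A>, the suffix after <A> is empty (adds nothing new). Thus FOLLOW(<A>) = {s}.

{$, t, u}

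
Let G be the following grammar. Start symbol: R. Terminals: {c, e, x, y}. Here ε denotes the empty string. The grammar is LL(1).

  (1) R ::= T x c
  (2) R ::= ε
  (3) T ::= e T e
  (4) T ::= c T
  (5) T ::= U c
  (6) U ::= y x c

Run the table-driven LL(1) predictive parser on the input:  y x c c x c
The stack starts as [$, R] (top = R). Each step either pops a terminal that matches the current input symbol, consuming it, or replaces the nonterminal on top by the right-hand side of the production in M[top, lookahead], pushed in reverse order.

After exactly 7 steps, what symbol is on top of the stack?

     Stack          Input          Action
  1  $ R            y x c c x c $  expand R ::= T x c
  2  $ c x T        y x c c x c $  expand T ::= U c
  3  $ c x c U      y x c c x c $  expand U ::= y x c
  4  $ c x c c x y  y x c c x c $  match y
  5  $ c x c c x    x c c x c $    match x
  6  $ c x c c      c c x c $      match c
  7  $ c x c        c x c $        match c
Stack after step 7: $ c x (top = x).

x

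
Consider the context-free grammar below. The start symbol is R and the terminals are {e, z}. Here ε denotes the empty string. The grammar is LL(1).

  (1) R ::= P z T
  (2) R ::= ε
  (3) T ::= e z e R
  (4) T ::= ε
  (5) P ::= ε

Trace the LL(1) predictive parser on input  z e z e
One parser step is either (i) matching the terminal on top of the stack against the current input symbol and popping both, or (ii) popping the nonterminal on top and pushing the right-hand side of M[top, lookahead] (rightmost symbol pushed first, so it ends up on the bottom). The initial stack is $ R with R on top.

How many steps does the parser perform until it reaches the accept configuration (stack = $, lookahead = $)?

8

     Stack      Input      Action
  1  $ R        z e z e $  expand R ::= P z T
  2  $ T z P    z e z e $  expand P ::= ε
  3  $ T z      z e z e $  match z
  4  $ T        e z e $    expand T ::= e z e R
  5  $ R e z e  e z e $    match e
  6  $ R e z    z e $      match z
  7  $ R e      e $        match e
  8  $ R        $          expand R ::= ε
Accept reached after 8 steps.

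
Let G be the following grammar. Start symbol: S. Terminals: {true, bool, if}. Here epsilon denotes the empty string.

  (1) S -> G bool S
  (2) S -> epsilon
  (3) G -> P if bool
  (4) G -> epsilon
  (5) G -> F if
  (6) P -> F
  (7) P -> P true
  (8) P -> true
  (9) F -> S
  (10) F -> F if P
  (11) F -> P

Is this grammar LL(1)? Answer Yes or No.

FIRST(S) = {epsilon, bool, if, true}
FIRST(G) = {epsilon, bool, if, true}
FIRST(P) = {epsilon, bool, if, true}
FIRST(F) = {epsilon, bool, if, true}
FOLLOW(S) = {$, if, true}
FOLLOW(G) = {bool}
FOLLOW(P) = {if, true}
FOLLOW(F) = {if, true}
Cell M[F, bool] receives both F -> S and F -> F if P and F -> P — the grammar is not LL(1).

No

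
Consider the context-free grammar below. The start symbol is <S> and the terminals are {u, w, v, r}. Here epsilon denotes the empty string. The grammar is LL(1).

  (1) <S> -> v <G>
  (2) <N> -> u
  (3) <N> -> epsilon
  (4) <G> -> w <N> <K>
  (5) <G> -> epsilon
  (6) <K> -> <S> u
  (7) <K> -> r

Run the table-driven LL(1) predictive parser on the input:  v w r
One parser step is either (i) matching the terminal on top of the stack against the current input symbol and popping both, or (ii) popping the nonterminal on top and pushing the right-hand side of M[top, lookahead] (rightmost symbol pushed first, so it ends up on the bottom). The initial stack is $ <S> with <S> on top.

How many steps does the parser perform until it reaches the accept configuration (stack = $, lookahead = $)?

step 1: stack=$ <S>  input=v w r $  — expand <S> -> v <G>
step 2: stack=$ <G> v  input=v w r $  — match v
step 3: stack=$ <G>  input=w r $  — expand <G> -> w <N> <K>
step 4: stack=$ <K> <N> w  input=w r $  — match w
step 5: stack=$ <K> <N>  input=r $  — expand <N> -> epsilon
step 6: stack=$ <K>  input=r $  — expand <K> -> r
step 7: stack=$ r  input=r $  — match r
Accept reached after 7 steps.

7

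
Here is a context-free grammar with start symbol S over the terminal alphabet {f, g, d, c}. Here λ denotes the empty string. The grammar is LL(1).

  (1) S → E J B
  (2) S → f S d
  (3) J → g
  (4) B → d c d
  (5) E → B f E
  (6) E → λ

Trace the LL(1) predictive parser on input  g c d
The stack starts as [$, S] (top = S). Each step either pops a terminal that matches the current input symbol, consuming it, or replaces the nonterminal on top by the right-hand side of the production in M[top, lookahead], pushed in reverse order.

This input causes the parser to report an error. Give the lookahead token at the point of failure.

     Stack    Input    Action
  1  $ S      g c d $  expand S → E J B
  2  $ B J E  g c d $  expand E → λ
  3  $ B J    g c d $  expand J → g
  4  $ B g    g c d $  match g
  5  $ B      c d $    error: M[B, c] is empty

c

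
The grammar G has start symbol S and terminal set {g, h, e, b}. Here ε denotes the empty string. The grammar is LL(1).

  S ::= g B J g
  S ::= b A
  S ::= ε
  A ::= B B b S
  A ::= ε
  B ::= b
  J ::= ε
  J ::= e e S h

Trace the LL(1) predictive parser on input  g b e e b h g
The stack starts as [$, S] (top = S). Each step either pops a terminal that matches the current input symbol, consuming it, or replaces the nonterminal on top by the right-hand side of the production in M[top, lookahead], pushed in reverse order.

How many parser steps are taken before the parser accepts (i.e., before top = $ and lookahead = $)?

12

      Stack        Input            Action
   1  $ S          g b e e b h g $  expand S ::= g B J g
   2  $ g J B g    g b e e b h g $  match g
   3  $ g J B      b e e b h g $    expand B ::= b
   4  $ g J b      b e e b h g $    match b
   5  $ g J        e e b h g $      expand J ::= e e S h
   6  $ g h S e e  e e b h g $      match e
   7  $ g h S e    e b h g $        match e
   8  $ g h S      b h g $          expand S ::= b A
   9  $ g h A b    b h g $          match b
  10  $ g h A      h g $            expand A ::= ε
  11  $ g h        h g $            match h
  12  $ g          g $              match g
Accept reached after 12 steps.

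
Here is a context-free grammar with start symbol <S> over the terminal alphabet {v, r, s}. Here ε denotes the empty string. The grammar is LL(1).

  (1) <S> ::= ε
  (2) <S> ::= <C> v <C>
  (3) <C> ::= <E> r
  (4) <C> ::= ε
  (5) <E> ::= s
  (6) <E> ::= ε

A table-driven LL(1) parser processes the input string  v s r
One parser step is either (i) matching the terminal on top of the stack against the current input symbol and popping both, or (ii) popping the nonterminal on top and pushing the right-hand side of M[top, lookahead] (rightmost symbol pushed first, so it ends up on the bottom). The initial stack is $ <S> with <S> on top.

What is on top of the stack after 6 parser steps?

r

step 1: stack=$ <S>  input=v s r $  — expand <S> ::= <C> v <C>
step 2: stack=$ <C> v <C>  input=v s r $  — expand <C> ::= ε
step 3: stack=$ <C> v  input=v s r $  — match v
step 4: stack=$ <C>  input=s r $  — expand <C> ::= <E> r
step 5: stack=$ r <E>  input=s r $  — expand <E> ::= s
step 6: stack=$ r s  input=s r $  — match s
Stack after step 6: $ r (top = r).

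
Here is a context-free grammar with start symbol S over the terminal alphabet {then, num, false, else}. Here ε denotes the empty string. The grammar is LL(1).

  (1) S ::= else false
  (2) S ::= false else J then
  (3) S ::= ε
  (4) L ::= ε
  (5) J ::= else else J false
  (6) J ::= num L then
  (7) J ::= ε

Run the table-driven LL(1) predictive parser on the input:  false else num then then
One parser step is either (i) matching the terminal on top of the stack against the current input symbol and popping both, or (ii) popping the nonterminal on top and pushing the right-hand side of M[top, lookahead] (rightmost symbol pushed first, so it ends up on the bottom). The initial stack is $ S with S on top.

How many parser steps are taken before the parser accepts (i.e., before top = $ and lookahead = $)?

8

     Stack                Input                       Action
  1  $ S                  false else num then then $  expand S ::= false else J then
  2  $ then J else false  false else num then then $  match false
  3  $ then J else        else num then then $        match else
  4  $ then J             num then then $             expand J ::= num L then
  5  $ then then L num    num then then $             match num
  6  $ then then L        then then $                 expand L ::= ε
  7  $ then then          then then $                 match then
  8  $ then               then $                      match then
Accept reached after 8 steps.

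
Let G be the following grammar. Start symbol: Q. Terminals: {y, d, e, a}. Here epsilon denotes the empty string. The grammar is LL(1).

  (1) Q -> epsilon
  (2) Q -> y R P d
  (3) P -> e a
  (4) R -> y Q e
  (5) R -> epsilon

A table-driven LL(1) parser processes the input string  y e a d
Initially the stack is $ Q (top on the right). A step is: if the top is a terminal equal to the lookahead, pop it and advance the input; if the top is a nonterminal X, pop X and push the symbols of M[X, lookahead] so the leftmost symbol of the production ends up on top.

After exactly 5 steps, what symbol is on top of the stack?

step 1: stack=$ Q  input=y e a d $  — expand Q -> y R P d
step 2: stack=$ d P R y  input=y e a d $  — match y
step 3: stack=$ d P R  input=e a d $  — expand R -> epsilon
step 4: stack=$ d P  input=e a d $  — expand P -> e a
step 5: stack=$ d a e  input=e a d $  — match e
Stack after step 5: $ d a (top = a).

a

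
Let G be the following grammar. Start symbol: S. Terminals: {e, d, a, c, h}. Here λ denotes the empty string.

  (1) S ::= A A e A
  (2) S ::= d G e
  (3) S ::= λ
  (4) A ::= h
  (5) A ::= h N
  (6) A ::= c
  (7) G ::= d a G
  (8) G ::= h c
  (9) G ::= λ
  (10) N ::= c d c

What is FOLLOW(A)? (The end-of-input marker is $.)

FIRST(A) = {c, h}
FIRST(G) = {λ, d, h}
FIRST(N) = {c}
FIRST(S) = {λ, c, d, h}  (via A A e A)
FOLLOW(S) includes $ since S is the start symbol.
FOLLOW(S): S appears on no right-hand side. Thus FOLLOW(S) = {$}.
FOLLOW(A): in S::=A A e A (occurrence 1), A is followed by A e A with FIRST {c, h}; in S::=A A e A (occurrence 2), A is followed by e A with FIRST {e}; in S::=A A e A (occurrence 3), the suffix after A is empty, so FOLLOW(A) ⊇ FOLLOW(S) = {$}. Thus FOLLOW(A) = {$, c, e, h}.
FOLLOW(G): in S::=d G e, G is followed by e with FIRST {e}; in G::=d a G, the suffix after G is empty (adds nothing new). Thus FOLLOW(G) = {e}.
FOLLOW(N): in A::=h N, the suffix after N is empty, so FOLLOW(N) ⊇ FOLLOW(A) = {$, c, e, h}. Thus FOLLOW(N) = {$, c, e, h}.

{$, c, e, h}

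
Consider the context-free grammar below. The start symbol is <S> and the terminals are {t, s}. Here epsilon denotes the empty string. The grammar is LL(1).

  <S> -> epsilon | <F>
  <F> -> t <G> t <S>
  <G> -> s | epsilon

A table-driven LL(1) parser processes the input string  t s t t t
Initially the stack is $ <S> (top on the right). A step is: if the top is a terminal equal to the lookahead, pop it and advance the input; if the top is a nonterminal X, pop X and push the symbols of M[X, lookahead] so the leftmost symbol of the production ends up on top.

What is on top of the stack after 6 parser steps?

step 1: stack=$ <S>  input=t s t t t $  — expand <S> -> <F>
step 2: stack=$ <F>  input=t s t t t $  — expand <F> -> t <G> t <S>
step 3: stack=$ <S> t <G> t  input=t s t t t $  — match t
step 4: stack=$ <S> t <G>  input=s t t t $  — expand <G> -> s
step 5: stack=$ <S> t s  input=s t t t $  — match s
step 6: stack=$ <S> t  input=t t t $  — match t
Stack after step 6: $ <S> (top = <S>).

<S>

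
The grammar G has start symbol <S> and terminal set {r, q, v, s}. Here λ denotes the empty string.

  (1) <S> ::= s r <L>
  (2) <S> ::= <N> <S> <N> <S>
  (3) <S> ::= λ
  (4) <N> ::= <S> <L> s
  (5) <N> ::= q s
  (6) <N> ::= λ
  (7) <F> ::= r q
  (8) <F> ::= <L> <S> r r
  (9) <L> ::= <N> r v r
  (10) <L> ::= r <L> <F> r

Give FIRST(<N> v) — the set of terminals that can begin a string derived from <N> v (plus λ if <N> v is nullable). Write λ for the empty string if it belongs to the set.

FIRST(<S>): from <S>::=s r <L> we get {s}; from <S>::=<N> <S> <N> <S> we get {λ, q, r, s}; from <S>::=λ we get {λ}. So FIRST(<S>) = {λ, q, r, s}.
FIRST(<N>): from <N>::=<S> <L> s we get {q, r, s}; from <N>::=q s we get {q}; from <N>::=λ we get {λ}. So FIRST(<N>) = {λ, q, r, s}.
FIRST(<L>): from <L>::=<N> r v r we get {q, r, s}; from <L>::=r <L> <F> r we get {r}. So FIRST(<L>) = {q, r, s}.
FIRST(<F>): from <F>::=r q we get {r}; from <F>::=<L> <S> r r we get {q, r, s}. So FIRST(<F>) = {q, r, s}.
FIRST(<N> v): take FIRST of each symbol in turn, carrying on past any symbol whose FIRST contains λ; result {q, r, s, v}.

{q, r, s, v}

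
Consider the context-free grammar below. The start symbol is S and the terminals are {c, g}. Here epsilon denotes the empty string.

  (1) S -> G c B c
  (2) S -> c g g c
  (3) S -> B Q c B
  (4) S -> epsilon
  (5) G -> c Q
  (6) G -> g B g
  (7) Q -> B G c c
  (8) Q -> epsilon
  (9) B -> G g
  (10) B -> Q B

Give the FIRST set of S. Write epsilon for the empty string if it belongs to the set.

FIRST(G): from G->c Q we get {c}; from G->g B g we get {g}. So FIRST(G) = {c, g}.
FIRST(S): from S->G c B c we get {c, g}; from S->c g g c we get {c}; from S->B Q c B we get {c, g}; from S->epsilon we get {epsilon}. So FIRST(S) = {epsilon, c, g}.
FIRST(Q): from Q->B G c c we get {c, g}; from Q->epsilon we get {epsilon}. So FIRST(Q) = {epsilon, c, g}.
FIRST(B): from B->G g we get {c, g}; from B->Q B we get {c, g}. So FIRST(B) = {c, g}.

{epsilon, c, g}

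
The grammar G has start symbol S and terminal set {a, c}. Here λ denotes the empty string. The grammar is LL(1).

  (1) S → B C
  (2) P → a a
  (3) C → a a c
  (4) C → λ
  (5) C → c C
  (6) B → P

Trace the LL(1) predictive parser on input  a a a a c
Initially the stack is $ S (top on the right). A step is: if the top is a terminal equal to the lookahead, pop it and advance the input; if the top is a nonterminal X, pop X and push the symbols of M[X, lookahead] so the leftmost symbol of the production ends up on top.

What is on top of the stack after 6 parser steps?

     Stack    Input        Action
  1  $ S      a a a a c $  expand S → B C
  2  $ C B    a a a a c $  expand B → P
  3  $ C P    a a a a c $  expand P → a a
  4  $ C a a  a a a a c $  match a
  5  $ C a    a a a c $    match a
  6  $ C      a a c $      expand C → a a c
Stack after step 6: $ c a a (top = a).

a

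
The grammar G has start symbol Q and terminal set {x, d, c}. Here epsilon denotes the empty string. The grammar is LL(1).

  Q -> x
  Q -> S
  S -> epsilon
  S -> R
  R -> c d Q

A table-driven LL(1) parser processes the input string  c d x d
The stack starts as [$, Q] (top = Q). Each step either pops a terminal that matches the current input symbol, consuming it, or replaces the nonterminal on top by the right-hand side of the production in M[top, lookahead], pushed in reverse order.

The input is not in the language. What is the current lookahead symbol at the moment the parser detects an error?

     Stack    Input      Action
  1  $ Q      c d x d $  expand Q -> S
  2  $ S      c d x d $  expand S -> R
  3  $ R      c d x d $  expand R -> c d Q
  4  $ Q d c  c d x d $  match c
  5  $ Q d    d x d $    match d
  6  $ Q      x d $      expand Q -> x
  7  $ x      x d $      match x
  8  $        d $        error: stack empty but input remains

d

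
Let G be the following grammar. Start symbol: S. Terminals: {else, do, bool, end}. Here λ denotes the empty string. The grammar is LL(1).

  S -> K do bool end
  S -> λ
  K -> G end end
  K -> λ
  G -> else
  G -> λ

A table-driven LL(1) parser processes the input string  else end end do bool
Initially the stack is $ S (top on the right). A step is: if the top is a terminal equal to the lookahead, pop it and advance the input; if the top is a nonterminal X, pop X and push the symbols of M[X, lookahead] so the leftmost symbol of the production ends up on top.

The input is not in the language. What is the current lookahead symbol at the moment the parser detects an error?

     Stack                       Input                   Action
  1  $ S                         else end end do bool $  expand S -> K do bool end
  2  $ end bool do K             else end end do bool $  expand K -> G end end
  3  $ end bool do end end G     else end end do bool $  expand G -> else
  4  $ end bool do end end else  else end end do bool $  match else
  5  $ end bool do end end       end end do bool $       match end
  6  $ end bool do end           end do bool $           match end
  7  $ end bool do               do bool $               match do
  8  $ end bool                  bool $                  match bool
  9  $ end                       $                       error: top is terminal end but lookahead is $

$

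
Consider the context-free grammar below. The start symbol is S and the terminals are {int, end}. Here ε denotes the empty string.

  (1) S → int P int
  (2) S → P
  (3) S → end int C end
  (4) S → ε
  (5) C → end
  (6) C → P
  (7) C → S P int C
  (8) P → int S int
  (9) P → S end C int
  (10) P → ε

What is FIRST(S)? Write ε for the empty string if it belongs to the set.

{ε, end, int}

FIRST(S) = {ε, end, int}  (via P)
FIRST(P) = {ε, end, int}  (via S end C int)
FIRST(C) = {ε, end, int}  (via P, S P int C)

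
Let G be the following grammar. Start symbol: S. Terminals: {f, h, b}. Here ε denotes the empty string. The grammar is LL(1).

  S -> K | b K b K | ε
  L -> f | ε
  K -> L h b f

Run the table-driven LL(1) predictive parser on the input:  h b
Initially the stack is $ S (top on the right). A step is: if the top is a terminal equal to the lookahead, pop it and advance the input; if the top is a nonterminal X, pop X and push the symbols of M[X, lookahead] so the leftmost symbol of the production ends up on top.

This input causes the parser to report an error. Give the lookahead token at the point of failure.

$

     Stack      Input  Action
  1  $ S        h b $  expand S -> K
  2  $ K        h b $  expand K -> L h b f
  3  $ f b h L  h b $  expand L -> ε
  4  $ f b h    h b $  match h
  5  $ f b      b $    match b
  6  $ f        $      error: top is terminal f but lookahead is $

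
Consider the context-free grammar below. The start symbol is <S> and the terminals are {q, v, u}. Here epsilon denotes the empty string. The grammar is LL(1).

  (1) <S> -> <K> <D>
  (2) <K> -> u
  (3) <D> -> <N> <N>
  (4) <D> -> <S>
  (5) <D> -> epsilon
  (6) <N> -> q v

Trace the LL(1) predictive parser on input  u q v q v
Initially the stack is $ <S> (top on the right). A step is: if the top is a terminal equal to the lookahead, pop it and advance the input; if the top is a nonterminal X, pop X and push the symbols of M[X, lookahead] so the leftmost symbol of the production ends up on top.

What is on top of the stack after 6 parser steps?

     Stack      Input        Action
  1  $ <S>      u q v q v $  expand <S> -> <K> <D>
  2  $ <D> <K>  u q v q v $  expand <K> -> u
  3  $ <D> u    u q v q v $  match u
  4  $ <D>      q v q v $    expand <D> -> <N> <N>
  5  $ <N> <N>  q v q v $    expand <N> -> q v
  6  $ <N> v q  q v q v $    match q
Stack after step 6: $ <N> v (top = v).

v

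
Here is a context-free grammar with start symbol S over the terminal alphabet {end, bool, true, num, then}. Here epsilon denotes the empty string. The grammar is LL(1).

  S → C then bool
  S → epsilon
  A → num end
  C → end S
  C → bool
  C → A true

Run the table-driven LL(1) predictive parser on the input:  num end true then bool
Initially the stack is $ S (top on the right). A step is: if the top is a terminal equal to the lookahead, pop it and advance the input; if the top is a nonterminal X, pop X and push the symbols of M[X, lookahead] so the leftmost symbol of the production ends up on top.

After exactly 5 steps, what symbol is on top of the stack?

     Stack                     Input                     Action
  1  $ S                       num end true then bool $  expand S → C then bool
  2  $ bool then C             num end true then bool $  expand C → A true
  3  $ bool then true A        num end true then bool $  expand A → num end
  4  $ bool then true end num  num end true then bool $  match num
  5  $ bool then true end      end true then bool $      match end
Stack after step 5: $ bool then true (top = true).

true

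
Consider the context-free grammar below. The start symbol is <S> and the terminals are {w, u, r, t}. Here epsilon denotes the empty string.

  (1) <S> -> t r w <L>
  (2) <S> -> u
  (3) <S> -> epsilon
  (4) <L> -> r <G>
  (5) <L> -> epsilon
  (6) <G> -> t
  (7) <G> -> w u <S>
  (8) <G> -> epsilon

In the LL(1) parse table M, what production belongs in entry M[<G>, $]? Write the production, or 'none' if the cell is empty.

FIRST(<S>) = {epsilon, t, u}
FIRST(<L>) = {epsilon, r}
FIRST(<G>) = {epsilon, t, w}
FOLLOW(<S>) includes $ since <S> is the start symbol.
FOLLOW(<L>): in <S>->t r w <L>, the suffix after <L> is empty, so FOLLOW(<L>) ⊇ FOLLOW(<S>) = {$}. Thus FOLLOW(<L>) = {$}.
FOLLOW(<G>): in <L>->r <G>, the suffix after <G> is empty, so FOLLOW(<G>) ⊇ FOLLOW(<L>) = {$}. Thus FOLLOW(<G>) = {$}.
For <G> -> t: FIRST(t) = {t}, so it goes in M[<G>, t] for t ∈ {t}.
For <G> -> w u <S>: FIRST(w u <S>) = {w}, so it goes in M[<G>, t] for t ∈ {w}.
For <G> -> epsilon: FIRST(epsilon) = {epsilon}, so it goes in M[<G>, t] for t ∈ {}; since epsilon ∈ FIRST, also for every t ∈ FOLLOW(<G>) = {$}.

<G> -> epsilon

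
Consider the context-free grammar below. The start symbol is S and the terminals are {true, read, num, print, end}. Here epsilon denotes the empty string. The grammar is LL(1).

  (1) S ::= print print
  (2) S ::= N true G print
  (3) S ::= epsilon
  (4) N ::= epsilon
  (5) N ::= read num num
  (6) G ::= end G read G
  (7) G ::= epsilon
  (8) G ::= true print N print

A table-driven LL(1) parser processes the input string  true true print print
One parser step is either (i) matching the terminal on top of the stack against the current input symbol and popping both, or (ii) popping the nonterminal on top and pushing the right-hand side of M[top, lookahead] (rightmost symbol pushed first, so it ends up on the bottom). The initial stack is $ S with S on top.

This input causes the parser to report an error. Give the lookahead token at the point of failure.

$

     Stack                       Input                    Action
  1  $ S                         true true print print $  expand S ::= N true G print
  2  $ print G true N            true true print print $  expand N ::= epsilon
  3  $ print G true              true true print print $  match true
  4  $ print G                   true print print $       expand G ::= true print N print
  5  $ print print N print true  true print print $       match true
  6  $ print print N print       print print $            match print
  7  $ print print N             print $                  expand N ::= epsilon
  8  $ print print               print $                  match print
  9  $ print                     $                        error: top is terminal print but lookahead is $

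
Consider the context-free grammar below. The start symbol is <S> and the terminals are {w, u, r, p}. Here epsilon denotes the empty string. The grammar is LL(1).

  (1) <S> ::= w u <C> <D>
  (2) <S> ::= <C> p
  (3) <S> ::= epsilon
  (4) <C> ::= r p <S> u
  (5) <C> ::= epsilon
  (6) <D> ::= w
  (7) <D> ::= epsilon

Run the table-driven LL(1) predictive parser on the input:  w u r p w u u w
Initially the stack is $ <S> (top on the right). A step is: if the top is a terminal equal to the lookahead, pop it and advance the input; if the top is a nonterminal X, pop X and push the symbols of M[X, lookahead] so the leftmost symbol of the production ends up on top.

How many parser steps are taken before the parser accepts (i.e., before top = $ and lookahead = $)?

      Stack                Input              Action
   1  $ <S>                w u r p w u u w $  expand <S> ::= w u <C> <D>
   2  $ <D> <C> u w        w u r p w u u w $  match w
   3  $ <D> <C> u          u r p w u u w $    match u
   4  $ <D> <C>            r p w u u w $      expand <C> ::= r p <S> u
   5  $ <D> u <S> p r      r p w u u w $      match r
   6  $ <D> u <S> p        p w u u w $        match p
   7  $ <D> u <S>          w u u w $          expand <S> ::= w u <C> <D>
   8  $ <D> u <D> <C> u w  w u u w $          match w
   9  $ <D> u <D> <C> u    u u w $            match u
  10  $ <D> u <D> <C>      u w $              expand <C> ::= epsilon
  11  $ <D> u <D>          u w $              expand <D> ::= epsilon
  12  $ <D> u              u w $              match u
  13  $ <D>                w $                expand <D> ::= w
  14  $ w                  w $                match w
Accept reached after 14 steps.

14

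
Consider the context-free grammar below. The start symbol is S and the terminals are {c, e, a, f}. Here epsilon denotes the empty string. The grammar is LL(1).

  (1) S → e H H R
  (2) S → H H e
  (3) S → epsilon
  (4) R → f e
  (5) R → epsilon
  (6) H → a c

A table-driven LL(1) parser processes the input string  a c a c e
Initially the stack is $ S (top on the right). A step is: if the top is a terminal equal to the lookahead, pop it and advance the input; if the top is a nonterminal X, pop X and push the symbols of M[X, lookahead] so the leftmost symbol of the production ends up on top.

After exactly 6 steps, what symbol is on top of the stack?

     Stack      Input        Action
  1  $ S        a c a c e $  expand S → H H e
  2  $ e H H    a c a c e $  expand H → a c
  3  $ e H c a  a c a c e $  match a
  4  $ e H c    c a c e $    match c
  5  $ e H      a c e $      expand H → a c
  6  $ e c a    a c e $      match a
Stack after step 6: $ e c (top = c).

c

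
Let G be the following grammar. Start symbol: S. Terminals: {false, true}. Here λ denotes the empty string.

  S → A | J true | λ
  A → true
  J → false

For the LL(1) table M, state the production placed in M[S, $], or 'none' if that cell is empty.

FIRST(A): from A→true we get {true}. So FIRST(A) = {true}.
FIRST(J): from J→false we get {false}. So FIRST(J) = {false}.
FIRST(S): from S→A we get {true}; from S→J true we get {false}; from S→λ we get {λ}. So FIRST(S) = {λ, false, true}.
FOLLOW(S) includes $ since S is the start symbol.
FOLLOW(S): S appears on no right-hand side. Thus FOLLOW(S) = {$}.
For S → A: FIRST(A) = {true}, so it goes in M[S, t] for t ∈ {true}.
For S → J true: FIRST(J true) = {false}, so it goes in M[S, t] for t ∈ {false}.
For S → λ: FIRST(λ) = {λ}, so it goes in M[S, t] for t ∈ {}; since λ ∈ FIRST, also for every t ∈ FOLLOW(S) = {$}.

S → λ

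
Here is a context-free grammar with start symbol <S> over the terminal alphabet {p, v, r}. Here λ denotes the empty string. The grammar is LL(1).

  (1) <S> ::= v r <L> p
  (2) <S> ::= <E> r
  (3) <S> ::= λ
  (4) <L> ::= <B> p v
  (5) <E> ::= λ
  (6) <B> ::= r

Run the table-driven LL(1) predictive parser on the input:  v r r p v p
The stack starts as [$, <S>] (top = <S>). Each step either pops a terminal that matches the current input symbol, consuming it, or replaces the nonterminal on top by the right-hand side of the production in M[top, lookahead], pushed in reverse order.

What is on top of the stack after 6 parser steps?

step 1: stack=$ <S>  input=v r r p v p $  — expand <S> ::= v r <L> p
step 2: stack=$ p <L> r v  input=v r r p v p $  — match v
step 3: stack=$ p <L> r  input=r r p v p $  — match r
step 4: stack=$ p <L>  input=r p v p $  — expand <L> ::= <B> p v
step 5: stack=$ p v p <B>  input=r p v p $  — expand <B> ::= r
step 6: stack=$ p v p r  input=r p v p $  — match r
Stack after step 6: $ p v p (top = p).

p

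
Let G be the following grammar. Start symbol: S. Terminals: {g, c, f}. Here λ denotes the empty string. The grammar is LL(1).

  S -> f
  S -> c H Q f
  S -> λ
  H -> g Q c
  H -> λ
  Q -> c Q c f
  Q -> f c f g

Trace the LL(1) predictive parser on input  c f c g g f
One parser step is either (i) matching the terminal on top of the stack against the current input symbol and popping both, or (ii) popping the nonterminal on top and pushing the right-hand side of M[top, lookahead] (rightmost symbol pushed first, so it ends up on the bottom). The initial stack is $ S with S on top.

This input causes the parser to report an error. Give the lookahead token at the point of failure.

step 1: stack=$ S  input=c f c g g f $  — expand S -> c H Q f
step 2: stack=$ f Q H c  input=c f c g g f $  — match c
step 3: stack=$ f Q H  input=f c g g f $  — expand H -> λ
step 4: stack=$ f Q  input=f c g g f $  — expand Q -> f c f g
step 5: stack=$ f g f c f  input=f c g g f $  — match f
step 6: stack=$ f g f c  input=c g g f $  — match c
step 7: stack=$ f g f  input=g g f $  — error: top is terminal f but lookahead is g

g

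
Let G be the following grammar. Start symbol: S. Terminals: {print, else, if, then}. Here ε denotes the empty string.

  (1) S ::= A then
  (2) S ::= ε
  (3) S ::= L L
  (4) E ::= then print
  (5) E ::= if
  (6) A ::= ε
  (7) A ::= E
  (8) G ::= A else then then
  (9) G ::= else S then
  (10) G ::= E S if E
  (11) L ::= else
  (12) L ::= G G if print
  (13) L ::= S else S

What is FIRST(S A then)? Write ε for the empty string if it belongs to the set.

{else, if, then}

FIRST(E): from E::=then print we get {then}; from E::=if we get {if}. So FIRST(E) = {if, then}.
FIRST(A): from A::=ε we get {ε}; from A::=E we get {if, then}. So FIRST(A) = {ε, if, then}.
FIRST(G): from G::=A else then then we get {else, if, then}; from G::=else S then we get {else}; from G::=E S if E we get {if, then}. So FIRST(G) = {else, if, then}.
FIRST(S): from S::=A then we get {if, then}; from S::=ε we get {ε}; from S::=L L we get {else, if, then}. So FIRST(S) = {ε, else, if, then}.
FIRST(L): from L::=else we get {else}; from L::=G G if print we get {else, if, then}; from L::=S else S we get {else, if, then}. So FIRST(L) = {else, if, then}.
FIRST(S A then): take FIRST of each symbol in turn, carrying on past any symbol whose FIRST contains ε; result {else, if, then}.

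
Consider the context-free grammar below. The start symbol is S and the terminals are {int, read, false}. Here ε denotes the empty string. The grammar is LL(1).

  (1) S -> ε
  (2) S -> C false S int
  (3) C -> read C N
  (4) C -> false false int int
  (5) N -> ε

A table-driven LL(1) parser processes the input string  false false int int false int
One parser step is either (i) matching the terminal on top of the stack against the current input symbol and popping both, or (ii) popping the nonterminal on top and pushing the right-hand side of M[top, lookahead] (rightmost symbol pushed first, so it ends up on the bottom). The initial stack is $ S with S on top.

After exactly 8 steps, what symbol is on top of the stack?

int

     Stack                              Input                            Action
  1  $ S                                false false int int false int $  expand S -> C false S int
  2  $ int S false C                    false false int int false int $  expand C -> false false int int
  3  $ int S false int int false false  false false int int false int $  match false
  4  $ int S false int int false        false int int false int $        match false
  5  $ int S false int int              int int false int $              match int
  6  $ int S false int                  int false int $                  match int
  7  $ int S false                      false int $                      match false
  8  $ int S                            int $                            expand S -> ε
Stack after step 8: $ int (top = int).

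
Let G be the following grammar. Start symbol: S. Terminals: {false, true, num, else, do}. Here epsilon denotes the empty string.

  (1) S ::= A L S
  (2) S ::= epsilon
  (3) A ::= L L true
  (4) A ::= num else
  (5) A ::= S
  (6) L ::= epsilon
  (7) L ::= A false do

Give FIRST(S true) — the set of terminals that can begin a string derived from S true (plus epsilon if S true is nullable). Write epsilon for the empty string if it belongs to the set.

FIRST(S) = {epsilon, false, num, true}  (via A L S)
FIRST(A) = {epsilon, false, num, true}  (via L L true, S)
FIRST(L) = {epsilon, false, num, true}  (via A false do)
FIRST(S true): take FIRST of each symbol in turn, carrying on past any symbol whose FIRST contains epsilon; result {false, num, true}.

{false, num, true}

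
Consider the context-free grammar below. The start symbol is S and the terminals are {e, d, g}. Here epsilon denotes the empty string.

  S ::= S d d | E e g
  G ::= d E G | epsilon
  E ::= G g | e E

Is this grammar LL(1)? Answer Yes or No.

No

FIRST(S) = {d, e, g}
FIRST(G) = {epsilon, d}
FIRST(E) = {d, e, g}
FOLLOW(S) = {$, d}
FOLLOW(G) = {g}
FOLLOW(E) = {d, e, g}
Cell M[S, d] receives both S ::= S d d and S ::= E e g — the grammar is not LL(1).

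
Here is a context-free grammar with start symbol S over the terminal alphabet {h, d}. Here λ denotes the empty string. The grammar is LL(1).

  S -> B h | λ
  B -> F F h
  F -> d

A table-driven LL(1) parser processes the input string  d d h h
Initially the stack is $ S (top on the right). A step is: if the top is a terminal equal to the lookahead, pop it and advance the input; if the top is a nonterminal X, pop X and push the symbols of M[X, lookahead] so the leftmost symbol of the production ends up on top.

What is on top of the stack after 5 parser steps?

d

step 1: stack=$ S  input=d d h h $  — expand S -> B h
step 2: stack=$ h B  input=d d h h $  — expand B -> F F h
step 3: stack=$ h h F F  input=d d h h $  — expand F -> d
step 4: stack=$ h h F d  input=d d h h $  — match d
step 5: stack=$ h h F  input=d h h $  — expand F -> d
Stack after step 5: $ h h d (top = d).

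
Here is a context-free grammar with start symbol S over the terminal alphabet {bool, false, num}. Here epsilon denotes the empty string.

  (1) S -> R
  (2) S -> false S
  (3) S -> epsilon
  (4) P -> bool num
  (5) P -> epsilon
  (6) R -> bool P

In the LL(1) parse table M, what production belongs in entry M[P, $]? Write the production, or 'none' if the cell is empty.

P -> epsilon

FIRST(P): from P->bool num we get {bool}; from P->epsilon we get {epsilon}. So FIRST(P) = {epsilon, bool}.
FIRST(R): from R->bool P we get {bool}. So FIRST(R) = {bool}.
FIRST(S): from S->R we get {bool}; from S->false S we get {false}; from S->epsilon we get {epsilon}. So FIRST(S) = {epsilon, bool, false}.
FOLLOW(S) includes $ since S is the start symbol.
FOLLOW(R): in S->R, the suffix after R is empty, so FOLLOW(R) ⊇ FOLLOW(S) = {$}. Thus FOLLOW(R) = {$}.
FOLLOW(P): in R->bool P, the suffix after P is empty, so FOLLOW(P) ⊇ FOLLOW(R) = {$}. Thus FOLLOW(P) = {$}.
For P -> bool num: FIRST(bool num) = {bool}, so it goes in M[P, t] for t ∈ {bool}.
For P -> epsilon: FIRST(epsilon) = {epsilon}, so it goes in M[P, t] for t ∈ {}; since epsilon ∈ FIRST, also for every t ∈ FOLLOW(P) = {$}.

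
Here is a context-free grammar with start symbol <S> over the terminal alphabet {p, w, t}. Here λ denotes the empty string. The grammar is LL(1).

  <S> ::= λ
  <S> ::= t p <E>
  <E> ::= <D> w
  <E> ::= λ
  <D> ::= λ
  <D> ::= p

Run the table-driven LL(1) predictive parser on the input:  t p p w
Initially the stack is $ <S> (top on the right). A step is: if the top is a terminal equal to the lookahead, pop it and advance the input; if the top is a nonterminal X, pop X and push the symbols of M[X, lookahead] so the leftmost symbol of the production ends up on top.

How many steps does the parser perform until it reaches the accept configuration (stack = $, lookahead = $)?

     Stack      Input      Action
  1  $ <S>      t p p w $  expand <S> ::= t p <E>
  2  $ <E> p t  t p p w $  match t
  3  $ <E> p    p p w $    match p
  4  $ <E>      p w $      expand <E> ::= <D> w
  5  $ w <D>    p w $      expand <D> ::= p
  6  $ w p      p w $      match p
  7  $ w        w $        match w
Accept reached after 7 steps.

7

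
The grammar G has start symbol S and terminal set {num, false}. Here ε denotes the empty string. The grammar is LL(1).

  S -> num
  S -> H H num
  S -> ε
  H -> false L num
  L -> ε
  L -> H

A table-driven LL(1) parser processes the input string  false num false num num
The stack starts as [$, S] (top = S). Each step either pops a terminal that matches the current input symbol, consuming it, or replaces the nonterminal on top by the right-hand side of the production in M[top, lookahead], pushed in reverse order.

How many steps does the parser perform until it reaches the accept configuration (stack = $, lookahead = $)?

step 1: stack=$ S  input=false num false num num $  — expand S -> H H num
step 2: stack=$ num H H  input=false num false num num $  — expand H -> false L num
step 3: stack=$ num H num L false  input=false num false num num $  — match false
step 4: stack=$ num H num L  input=num false num num $  — expand L -> ε
step 5: stack=$ num H num  input=num false num num $  — match num
step 6: stack=$ num H  input=false num num $  — expand H -> false L num
step 7: stack=$ num num L false  input=false num num $  — match false
step 8: stack=$ num num L  input=num num $  — expand L -> ε
step 9: stack=$ num num  input=num num $  — match num
step 10: stack=$ num  input=num $  — match num
Accept reached after 10 steps.

10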